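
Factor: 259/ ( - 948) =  - 2^( - 2)*3^ ( - 1 ) * 7^1*37^1 * 79^( - 1)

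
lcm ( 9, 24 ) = 72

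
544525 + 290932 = 835457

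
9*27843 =250587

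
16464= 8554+7910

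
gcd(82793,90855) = 1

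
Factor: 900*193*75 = 2^2* 3^3 * 5^4 * 193^1 = 13027500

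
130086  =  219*594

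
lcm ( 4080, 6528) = 32640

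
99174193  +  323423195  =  422597388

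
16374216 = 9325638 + 7048578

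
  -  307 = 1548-1855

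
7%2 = 1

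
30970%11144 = 8682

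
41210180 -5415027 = 35795153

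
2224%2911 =2224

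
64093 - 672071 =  - 607978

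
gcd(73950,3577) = 1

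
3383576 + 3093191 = 6476767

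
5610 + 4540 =10150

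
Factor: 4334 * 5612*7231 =175875332248= 2^3*7^1*11^1*23^1 * 61^1 * 197^1*1033^1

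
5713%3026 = 2687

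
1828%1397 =431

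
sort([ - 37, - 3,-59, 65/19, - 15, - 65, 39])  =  [ - 65,-59, - 37, - 15, - 3, 65/19,39]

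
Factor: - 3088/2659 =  - 2^4 * 193^1*2659^(-1 ) 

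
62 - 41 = 21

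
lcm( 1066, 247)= 20254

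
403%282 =121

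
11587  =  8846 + 2741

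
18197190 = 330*55143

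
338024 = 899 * 376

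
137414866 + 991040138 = 1128455004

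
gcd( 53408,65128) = 8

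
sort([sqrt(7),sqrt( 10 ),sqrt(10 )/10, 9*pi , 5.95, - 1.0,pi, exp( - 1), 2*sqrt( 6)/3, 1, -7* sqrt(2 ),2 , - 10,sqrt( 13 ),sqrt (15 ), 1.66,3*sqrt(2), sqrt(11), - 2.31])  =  [ - 10,-7 * sqrt(2), - 2.31, - 1.0, sqrt(10)/10, exp( - 1 ), 1, 2*sqrt(6 )/3 , 1.66, 2, sqrt( 7),pi,sqrt(10 )  ,  sqrt(11), sqrt(13 ) , sqrt (15 ), 3 * sqrt(2 ),  5.95, 9*pi] 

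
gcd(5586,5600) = 14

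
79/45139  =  79/45139=0.00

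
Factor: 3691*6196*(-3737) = -2^2*37^1 * 101^1*1549^1 * 3691^1 = - 85463082332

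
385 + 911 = 1296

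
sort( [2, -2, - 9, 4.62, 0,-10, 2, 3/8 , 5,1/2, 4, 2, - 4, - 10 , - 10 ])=[ - 10, - 10,- 10,-9, - 4,-2, 0, 3/8, 1/2 , 2, 2,  2,  4, 4.62,5 ] 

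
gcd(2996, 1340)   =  4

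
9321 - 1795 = 7526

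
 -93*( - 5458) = 507594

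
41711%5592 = 2567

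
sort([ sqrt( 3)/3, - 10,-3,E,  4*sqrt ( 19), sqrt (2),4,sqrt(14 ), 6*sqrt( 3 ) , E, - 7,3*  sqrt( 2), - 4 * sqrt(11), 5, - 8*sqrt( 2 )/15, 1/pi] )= [ - 4*sqrt (11 ),-10, - 7,  -  3,-8*sqrt( 2)/15,1/pi,sqrt( 3 ) /3,sqrt( 2),E, E, sqrt(14 ),4,3*sqrt( 2),5,  6*sqrt(3 ),4*sqrt (19 ) ] 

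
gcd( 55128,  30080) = 8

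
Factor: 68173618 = 2^1 *2887^1*11807^1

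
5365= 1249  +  4116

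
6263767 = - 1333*(-4699) 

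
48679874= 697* 69842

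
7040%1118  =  332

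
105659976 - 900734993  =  -795075017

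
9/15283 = 9/15283 = 0.00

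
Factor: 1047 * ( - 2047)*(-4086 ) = 2^1*3^3 * 23^1*89^1*227^1 * 349^1=8757151974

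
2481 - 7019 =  - 4538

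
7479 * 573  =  4285467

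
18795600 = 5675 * 3312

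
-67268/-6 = 11211 + 1/3 = 11211.33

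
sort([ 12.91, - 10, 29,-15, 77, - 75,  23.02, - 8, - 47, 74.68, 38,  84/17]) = [ - 75, - 47, - 15,-10  , - 8, 84/17, 12.91, 23.02,  29,38, 74.68, 77 ] 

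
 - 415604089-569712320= - 985316409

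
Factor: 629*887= 17^1 *37^1*887^1  =  557923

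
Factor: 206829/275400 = 22981/30600 = 2^( - 3 )*3^( - 2) *5^ (-2)*7^3*17^(-1)*67^1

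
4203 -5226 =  - 1023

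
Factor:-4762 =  - 2^1*2381^1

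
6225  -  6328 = - 103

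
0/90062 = 0= 0.00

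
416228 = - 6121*( - 68 )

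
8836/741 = 8836/741 =11.92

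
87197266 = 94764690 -7567424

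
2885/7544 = 2885/7544= 0.38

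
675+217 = 892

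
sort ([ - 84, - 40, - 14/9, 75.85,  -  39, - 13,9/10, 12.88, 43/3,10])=[ - 84, - 40, - 39, - 13, - 14/9, 9/10,10,12.88 , 43/3, 75.85 ]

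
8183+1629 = 9812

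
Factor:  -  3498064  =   - 2^4*218629^1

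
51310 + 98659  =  149969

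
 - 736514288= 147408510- 883922798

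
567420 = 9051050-8483630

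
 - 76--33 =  - 43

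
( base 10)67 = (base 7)124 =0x43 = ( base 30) 27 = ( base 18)3d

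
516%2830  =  516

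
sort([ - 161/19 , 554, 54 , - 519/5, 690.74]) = [-519/5, - 161/19,54, 554, 690.74 ] 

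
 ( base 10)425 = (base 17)180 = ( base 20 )115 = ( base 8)651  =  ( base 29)EJ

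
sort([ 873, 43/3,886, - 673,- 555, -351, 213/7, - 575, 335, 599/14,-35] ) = [ - 673, - 575, - 555, - 351, - 35,43/3, 213/7,  599/14 , 335, 873,886 ] 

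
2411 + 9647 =12058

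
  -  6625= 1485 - 8110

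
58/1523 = 58/1523 = 0.04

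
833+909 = 1742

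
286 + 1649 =1935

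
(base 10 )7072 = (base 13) 32B0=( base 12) 4114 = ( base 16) 1BA0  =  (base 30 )7pm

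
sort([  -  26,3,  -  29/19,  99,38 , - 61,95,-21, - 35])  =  [ - 61, -35 , - 26, - 21, - 29/19, 3, 38,95, 99]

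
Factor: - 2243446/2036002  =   - 1121723/1018001=-19^(- 1 )*131^(  -  1 )*409^( - 1) * 1121723^1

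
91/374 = 91/374 = 0.24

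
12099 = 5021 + 7078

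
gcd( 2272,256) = 32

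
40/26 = 1+7/13 = 1.54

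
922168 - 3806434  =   - 2884266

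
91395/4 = 22848 + 3/4 = 22848.75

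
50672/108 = 469 + 5/27  =  469.19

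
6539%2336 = 1867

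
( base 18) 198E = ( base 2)10001011001010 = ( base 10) 8906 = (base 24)FB2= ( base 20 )1256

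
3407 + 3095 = 6502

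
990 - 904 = 86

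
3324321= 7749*429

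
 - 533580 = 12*( - 44465)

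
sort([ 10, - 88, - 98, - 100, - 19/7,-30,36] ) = [ - 100, - 98, - 88, - 30 ,  -  19/7,10,36]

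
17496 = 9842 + 7654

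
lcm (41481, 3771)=41481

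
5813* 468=2720484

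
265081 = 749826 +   -  484745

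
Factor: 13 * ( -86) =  - 1118=- 2^1*13^1*43^1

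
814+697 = 1511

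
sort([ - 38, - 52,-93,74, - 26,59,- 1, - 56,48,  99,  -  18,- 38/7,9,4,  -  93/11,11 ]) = [ - 93,-56, - 52, - 38,-26, - 18, - 93/11, - 38/7, - 1,4,9, 11,48, 59, 74 , 99 ] 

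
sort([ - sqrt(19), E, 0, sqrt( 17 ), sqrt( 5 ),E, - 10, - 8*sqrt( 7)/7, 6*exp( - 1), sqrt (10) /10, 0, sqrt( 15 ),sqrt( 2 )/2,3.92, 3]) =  [ - 10, - sqrt( 19 ), - 8*sqrt( 7 ) /7, 0, 0, sqrt (10 )/10,sqrt( 2 )/2 , 6*exp( - 1 ), sqrt ( 5 ), E,E,  3, sqrt( 15 ), 3.92,sqrt( 17) ] 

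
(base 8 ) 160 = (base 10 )112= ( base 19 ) 5h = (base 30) 3M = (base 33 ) 3D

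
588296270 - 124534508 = 463761762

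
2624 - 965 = 1659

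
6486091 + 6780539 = 13266630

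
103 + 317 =420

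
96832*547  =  52967104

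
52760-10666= 42094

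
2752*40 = 110080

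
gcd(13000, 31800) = 200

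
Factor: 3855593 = 7^1*127^1*4337^1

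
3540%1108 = 216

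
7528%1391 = 573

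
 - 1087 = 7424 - 8511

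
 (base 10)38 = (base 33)15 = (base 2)100110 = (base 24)1e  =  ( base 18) 22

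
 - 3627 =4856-8483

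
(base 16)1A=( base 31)Q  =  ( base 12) 22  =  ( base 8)32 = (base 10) 26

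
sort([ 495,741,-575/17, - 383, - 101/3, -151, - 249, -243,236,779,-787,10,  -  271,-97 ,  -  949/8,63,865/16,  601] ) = [ - 787, - 383, - 271, - 249,- 243, - 151, - 949/8 ,- 97,-575/17,- 101/3,10 , 865/16,63, 236,495, 601,741,779]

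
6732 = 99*68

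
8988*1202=10803576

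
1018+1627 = 2645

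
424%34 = 16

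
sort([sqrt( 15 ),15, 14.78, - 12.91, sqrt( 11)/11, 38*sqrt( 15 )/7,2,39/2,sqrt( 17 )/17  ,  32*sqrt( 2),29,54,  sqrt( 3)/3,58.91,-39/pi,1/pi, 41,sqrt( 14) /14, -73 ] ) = [ - 73, - 12.91,-39/pi,sqrt(17) /17,sqrt( 14)/14,sqrt( 11)/11, 1/pi,sqrt( 3)/3, 2,sqrt(15 ),14.78 , 15,39/2, 38 * sqrt( 15)/7,29, 41 , 32*sqrt (2),54 , 58.91]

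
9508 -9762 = - 254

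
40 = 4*10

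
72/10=7 +1/5  =  7.20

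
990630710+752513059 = 1743143769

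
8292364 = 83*99908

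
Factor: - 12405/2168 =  - 2^( - 3)*3^1 * 5^1*271^( - 1 ) * 827^1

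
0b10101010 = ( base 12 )122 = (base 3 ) 20022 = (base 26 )6e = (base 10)170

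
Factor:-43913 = -43913^1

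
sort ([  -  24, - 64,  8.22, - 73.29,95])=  [-73.29, - 64,  -  24,8.22,95] 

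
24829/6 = 4138 + 1/6 = 4138.17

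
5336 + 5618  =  10954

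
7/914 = 7/914 = 0.01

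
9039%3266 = 2507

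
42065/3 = 14021+2/3 = 14021.67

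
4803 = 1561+3242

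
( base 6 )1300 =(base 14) 192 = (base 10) 324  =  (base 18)100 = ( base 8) 504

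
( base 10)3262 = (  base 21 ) 787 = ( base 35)2N7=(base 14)1290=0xCBE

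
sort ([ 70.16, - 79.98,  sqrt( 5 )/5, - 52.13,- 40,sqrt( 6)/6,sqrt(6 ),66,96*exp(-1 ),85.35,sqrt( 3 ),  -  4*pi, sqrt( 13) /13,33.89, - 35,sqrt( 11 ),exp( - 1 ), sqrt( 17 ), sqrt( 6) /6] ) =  [-79.98, - 52.13,- 40 ,-35, - 4*pi,sqrt( 13) /13,exp (-1) , sqrt( 6) /6,sqrt ( 6 ) /6, sqrt( 5 ) /5,sqrt( 3 ),sqrt(6),  sqrt( 11 ),sqrt( 17 ), 33.89,96  *  exp(-1 ), 66,70.16, 85.35]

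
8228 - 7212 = 1016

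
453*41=18573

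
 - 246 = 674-920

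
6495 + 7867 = 14362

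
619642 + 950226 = 1569868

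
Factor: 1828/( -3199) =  - 2^2*7^( - 1) = - 4/7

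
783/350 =2 + 83/350 = 2.24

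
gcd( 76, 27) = 1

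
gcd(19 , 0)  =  19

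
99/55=9/5 = 1.80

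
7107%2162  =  621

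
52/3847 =52/3847  =  0.01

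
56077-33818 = 22259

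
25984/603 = 43 + 55/603 =43.09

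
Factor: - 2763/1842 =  - 2^( - 1)*3^1  =  - 3/2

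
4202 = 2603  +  1599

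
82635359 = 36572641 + 46062718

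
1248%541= 166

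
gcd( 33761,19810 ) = 7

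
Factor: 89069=89069^1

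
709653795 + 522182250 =1231836045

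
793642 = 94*8443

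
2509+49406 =51915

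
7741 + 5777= 13518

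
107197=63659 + 43538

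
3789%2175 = 1614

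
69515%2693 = 2190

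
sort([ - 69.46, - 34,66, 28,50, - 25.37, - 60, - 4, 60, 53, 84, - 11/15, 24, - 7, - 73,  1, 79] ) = [ - 73, - 69.46, - 60, - 34,  -  25.37, - 7, - 4,-11/15 , 1, 24, 28  ,  50, 53, 60, 66, 79, 84 ] 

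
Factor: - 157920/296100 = - 2^3*3^(-1 )*5^( - 1 ) = - 8/15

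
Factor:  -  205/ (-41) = 5^1= 5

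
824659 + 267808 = 1092467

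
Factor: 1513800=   2^3*3^2*5^2*29^2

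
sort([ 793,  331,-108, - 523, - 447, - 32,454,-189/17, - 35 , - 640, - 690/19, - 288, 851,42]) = [ - 640 , - 523,-447, - 288, - 108  , - 690/19,- 35, - 32,-189/17, 42,331,454,  793,851]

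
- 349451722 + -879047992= -1228499714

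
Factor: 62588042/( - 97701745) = - 2^1*5^( - 1 )*11^1*67^( - 1)*291647^( - 1 )*2844911^1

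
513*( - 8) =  - 4104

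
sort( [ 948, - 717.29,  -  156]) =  [ - 717.29 ,-156,  948] 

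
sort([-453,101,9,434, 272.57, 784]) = [ - 453, 9, 101,272.57, 434, 784]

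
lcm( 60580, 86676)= 5633940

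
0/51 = 0 = 0.00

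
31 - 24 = 7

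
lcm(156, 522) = 13572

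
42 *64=2688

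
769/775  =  769/775 = 0.99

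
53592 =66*812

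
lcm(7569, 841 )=7569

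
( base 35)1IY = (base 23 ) 3d3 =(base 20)4E9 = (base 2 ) 11101100001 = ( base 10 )1889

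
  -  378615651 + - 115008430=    - 493624081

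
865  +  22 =887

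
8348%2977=2394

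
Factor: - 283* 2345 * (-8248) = 5473661480 = 2^3*5^1 * 7^1 * 67^1*283^1 * 1031^1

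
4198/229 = 4198/229 = 18.33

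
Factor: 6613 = 17^1 * 389^1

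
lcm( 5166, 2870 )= 25830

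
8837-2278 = 6559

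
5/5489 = 5/5489 = 0.00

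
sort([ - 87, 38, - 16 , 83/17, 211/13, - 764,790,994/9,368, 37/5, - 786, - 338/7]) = [ - 786, - 764,-87, - 338/7,-16 , 83/17,37/5, 211/13,38,994/9,368, 790]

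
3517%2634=883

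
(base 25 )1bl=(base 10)921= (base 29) 12m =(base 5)12141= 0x399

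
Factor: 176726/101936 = 319/184 = 2^(  -  3 )*11^1*23^ ( -1)* 29^1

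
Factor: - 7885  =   - 5^1* 19^1*83^1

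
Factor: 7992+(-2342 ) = 2^1*5^2*113^1 = 5650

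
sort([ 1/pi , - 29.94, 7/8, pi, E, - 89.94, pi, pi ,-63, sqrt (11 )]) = [-89.94,- 63,- 29.94, 1/pi, 7/8,E , pi , pi, pi, sqrt( 11)]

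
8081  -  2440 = 5641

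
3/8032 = 3/8032  =  0.00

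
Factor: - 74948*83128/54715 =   -  6230277344/54715 =- 2^5*5^( - 1) * 31^( - 1 ) * 41^1 * 353^( - 1) * 457^1 *10391^1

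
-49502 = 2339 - 51841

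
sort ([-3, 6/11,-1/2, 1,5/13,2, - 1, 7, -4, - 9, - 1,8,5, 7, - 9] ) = [ - 9 , - 9,- 4,-3,-1, - 1, - 1/2,  5/13, 6/11, 1 , 2, 5, 7, 7, 8]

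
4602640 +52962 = 4655602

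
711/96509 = 711/96509 = 0.01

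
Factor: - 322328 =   -  2^3*43^1*937^1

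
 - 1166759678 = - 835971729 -330787949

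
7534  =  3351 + 4183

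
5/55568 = 5/55568 = 0.00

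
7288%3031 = 1226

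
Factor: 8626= 2^1*19^1*227^1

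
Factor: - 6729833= - 11^1 * 611803^1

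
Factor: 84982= 2^1*42491^1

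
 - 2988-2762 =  - 5750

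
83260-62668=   20592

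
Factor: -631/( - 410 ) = 2^(-1)*5^ (-1 )*41^(- 1)* 631^1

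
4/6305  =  4/6305 = 0.00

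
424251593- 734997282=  - 310745689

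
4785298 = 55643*86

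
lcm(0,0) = 0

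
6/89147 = 6/89147= 0.00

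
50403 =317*159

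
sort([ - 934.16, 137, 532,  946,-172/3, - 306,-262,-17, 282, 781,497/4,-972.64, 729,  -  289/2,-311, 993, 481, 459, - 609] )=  [ - 972.64,-934.16, - 609, - 311,- 306, - 262, - 289/2, - 172/3, - 17, 497/4, 137, 282, 459,481,  532, 729, 781 , 946,993]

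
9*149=1341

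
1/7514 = 1/7514 = 0.00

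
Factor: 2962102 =2^1*11^1*13^1*10357^1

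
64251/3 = 21417 = 21417.00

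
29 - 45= -16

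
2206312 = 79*27928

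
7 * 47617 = 333319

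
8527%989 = 615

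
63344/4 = 15836 = 15836.00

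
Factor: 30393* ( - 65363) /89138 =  -2^ ( - 1 )*3^2*7^(-1 )*11^1*163^1*307^1*401^1*  6367^(-1) = -1986577659/89138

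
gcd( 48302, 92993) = 1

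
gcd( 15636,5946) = 6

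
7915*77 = 609455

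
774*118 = 91332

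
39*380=14820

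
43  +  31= 74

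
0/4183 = 0 = 0.00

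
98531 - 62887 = 35644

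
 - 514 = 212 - 726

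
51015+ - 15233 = 35782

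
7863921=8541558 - 677637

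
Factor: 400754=2^1 * 151^1 * 1327^1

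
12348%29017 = 12348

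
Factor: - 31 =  - 31^1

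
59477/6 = 59477/6 = 9912.83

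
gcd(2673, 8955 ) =9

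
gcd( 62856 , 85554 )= 1746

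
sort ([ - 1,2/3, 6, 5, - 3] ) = [-3, - 1, 2/3, 5, 6 ]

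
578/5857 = 578/5857= 0.10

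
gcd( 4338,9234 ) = 18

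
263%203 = 60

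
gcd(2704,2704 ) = 2704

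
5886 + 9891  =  15777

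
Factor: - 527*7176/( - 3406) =145452/131  =  2^2*3^1*17^1*23^1*31^1*131^(  -  1 ) 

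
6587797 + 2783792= 9371589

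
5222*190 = 992180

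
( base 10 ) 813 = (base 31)Q7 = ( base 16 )32d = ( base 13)4a7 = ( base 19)24F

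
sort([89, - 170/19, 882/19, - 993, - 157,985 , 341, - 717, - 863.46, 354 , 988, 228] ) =[-993,  -  863.46, - 717, - 157,-170/19, 882/19,89 , 228 , 341, 354,  985, 988 ] 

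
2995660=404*7415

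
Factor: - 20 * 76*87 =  - 2^4*3^1*5^1*19^1*29^1 = - 132240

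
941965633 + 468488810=1410454443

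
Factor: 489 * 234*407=46571382=2^1*3^3*11^1*13^1*37^1*163^1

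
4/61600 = 1/15400 =0.00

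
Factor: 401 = 401^1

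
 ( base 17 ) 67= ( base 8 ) 155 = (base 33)3A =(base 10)109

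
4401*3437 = 15126237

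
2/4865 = 2/4865 =0.00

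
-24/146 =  -12/73 = - 0.16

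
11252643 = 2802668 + 8449975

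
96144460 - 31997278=64147182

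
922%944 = 922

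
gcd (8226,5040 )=18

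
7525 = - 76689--84214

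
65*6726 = 437190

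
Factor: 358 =2^1 * 179^1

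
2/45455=2/45455=0.00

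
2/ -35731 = - 2/35731=- 0.00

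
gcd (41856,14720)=128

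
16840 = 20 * 842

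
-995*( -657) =653715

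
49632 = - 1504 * ( - 33 ) 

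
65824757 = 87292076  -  21467319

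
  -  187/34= - 6+1/2 =-5.50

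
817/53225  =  817/53225=0.02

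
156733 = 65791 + 90942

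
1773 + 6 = 1779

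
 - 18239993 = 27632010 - 45872003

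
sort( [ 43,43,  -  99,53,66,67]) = [ - 99, 43,43,53,66 , 67] 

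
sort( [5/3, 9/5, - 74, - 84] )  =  [ - 84, - 74,5/3,9/5]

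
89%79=10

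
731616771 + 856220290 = 1587837061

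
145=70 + 75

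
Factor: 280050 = 2^1*3^1*5^2*1867^1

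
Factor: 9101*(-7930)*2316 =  - 2^3*3^1*5^1*13^1 * 19^1*61^1*193^1*479^1  =  - 167147873880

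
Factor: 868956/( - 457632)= - 319/168  =  - 2^( - 3)*3^( - 1) * 7^( - 1) *11^1 * 29^1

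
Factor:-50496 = -2^6*3^1*263^1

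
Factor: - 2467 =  - 2467^1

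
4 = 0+4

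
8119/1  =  8119= 8119.00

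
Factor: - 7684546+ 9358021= 1673475 = 3^1*5^2*53^1*421^1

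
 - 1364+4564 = 3200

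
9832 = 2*4916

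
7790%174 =134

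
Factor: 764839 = 764839^1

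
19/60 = 19/60 = 0.32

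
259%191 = 68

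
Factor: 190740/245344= 255/328 = 2^(-3) * 3^1*5^1 * 17^1* 41^( - 1)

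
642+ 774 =1416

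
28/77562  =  14/38781 = 0.00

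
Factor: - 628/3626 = -2^1*7^ ( - 2) * 37^( - 1)*157^1= -314/1813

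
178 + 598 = 776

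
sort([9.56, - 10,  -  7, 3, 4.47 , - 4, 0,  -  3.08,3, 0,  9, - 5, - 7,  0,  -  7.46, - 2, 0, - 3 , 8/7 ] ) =[  -  10, - 7.46, - 7 , - 7 , - 5, - 4, - 3.08, - 3, - 2,0,0, 0 , 0,  8/7,3, 3 , 4.47,9,9.56]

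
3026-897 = 2129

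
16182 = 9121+7061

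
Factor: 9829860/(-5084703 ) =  - 2^2*3^( - 1) * 5^1*13^ (-2)*173^1*947^1*3343^( -1 ) = -  3276620/1694901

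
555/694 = 555/694  =  0.80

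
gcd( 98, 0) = 98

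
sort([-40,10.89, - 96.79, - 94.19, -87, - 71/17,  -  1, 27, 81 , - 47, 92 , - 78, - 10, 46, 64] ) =[ -96.79,-94.19, - 87,-78,-47, - 40 , - 10, - 71/17, -1,  10.89, 27, 46,  64,81, 92 ]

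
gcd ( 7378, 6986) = 14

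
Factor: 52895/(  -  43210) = -71/58 = -  2^( - 1) * 29^(-1)*71^1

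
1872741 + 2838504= 4711245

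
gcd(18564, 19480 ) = 4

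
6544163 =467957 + 6076206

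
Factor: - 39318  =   - 2^1*3^1*6553^1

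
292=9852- 9560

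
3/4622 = 3/4622 = 0.00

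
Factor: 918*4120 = 2^4*3^3 * 5^1*17^1*103^1 = 3782160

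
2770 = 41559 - 38789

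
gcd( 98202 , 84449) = 1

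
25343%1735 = 1053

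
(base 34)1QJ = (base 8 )4013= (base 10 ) 2059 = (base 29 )2d0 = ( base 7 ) 6001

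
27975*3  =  83925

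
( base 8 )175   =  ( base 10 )125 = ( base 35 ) 3k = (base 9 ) 148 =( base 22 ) 5F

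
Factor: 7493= 59^1*127^1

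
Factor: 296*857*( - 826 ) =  - 2^4 * 7^1*37^1 * 59^1 *857^1 = -209533072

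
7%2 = 1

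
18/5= 18/5 = 3.60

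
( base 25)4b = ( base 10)111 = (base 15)76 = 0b1101111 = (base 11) a1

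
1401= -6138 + 7539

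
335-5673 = -5338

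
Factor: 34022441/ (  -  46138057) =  - 7^(  -  2 )*223^1*152567^1*941593^( - 1)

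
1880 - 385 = 1495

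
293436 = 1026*286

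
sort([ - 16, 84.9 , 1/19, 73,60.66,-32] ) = [ - 32, - 16,1/19,60.66, 73, 84.9 ]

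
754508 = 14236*53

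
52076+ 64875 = 116951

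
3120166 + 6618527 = 9738693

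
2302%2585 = 2302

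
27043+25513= 52556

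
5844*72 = 420768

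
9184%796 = 428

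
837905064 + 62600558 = 900505622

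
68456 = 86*796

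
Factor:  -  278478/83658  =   - 243/73  =  - 3^5*73^( - 1) 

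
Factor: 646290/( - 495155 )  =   - 774/593  =  -2^1*3^2*43^1*593^( - 1 )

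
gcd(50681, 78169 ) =859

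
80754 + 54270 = 135024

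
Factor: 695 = 5^1*139^1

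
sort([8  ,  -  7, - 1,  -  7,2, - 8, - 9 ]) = [ - 9, - 8, - 7, -7, - 1,2,8]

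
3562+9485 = 13047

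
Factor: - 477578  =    -  2^1 * 238789^1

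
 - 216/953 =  - 1 + 737/953 = -0.23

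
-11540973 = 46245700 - 57786673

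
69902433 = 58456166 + 11446267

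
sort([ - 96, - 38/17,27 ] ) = [-96 ,  -  38/17, 27] 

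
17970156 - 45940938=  - 27970782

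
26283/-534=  - 8761/178 = -49.22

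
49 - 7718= - 7669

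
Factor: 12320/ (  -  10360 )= - 44/37 = - 2^2 * 11^1*37^( - 1 ) 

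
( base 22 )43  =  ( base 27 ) 3a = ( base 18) 51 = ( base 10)91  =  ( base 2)1011011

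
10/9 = 1 + 1/9 = 1.11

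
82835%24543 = 9206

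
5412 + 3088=8500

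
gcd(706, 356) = 2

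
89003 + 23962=112965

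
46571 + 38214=84785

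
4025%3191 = 834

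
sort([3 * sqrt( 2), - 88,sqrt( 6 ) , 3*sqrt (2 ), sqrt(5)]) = [ - 88,sqrt( 5), sqrt( 6 ), 3*sqrt( 2), 3*sqrt( 2)] 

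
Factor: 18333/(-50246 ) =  - 27/74 = -2^(  -  1 )*3^3 * 37^( - 1 ) 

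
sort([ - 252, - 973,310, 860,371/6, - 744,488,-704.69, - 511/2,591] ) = [ - 973, - 744, - 704.69, - 511/2, - 252,371/6,310,488,591,860]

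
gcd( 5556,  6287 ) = 1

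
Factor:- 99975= - 3^1*5^2 * 31^1* 43^1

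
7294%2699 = 1896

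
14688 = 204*72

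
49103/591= 49103/591 = 83.08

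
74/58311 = 74/58311 = 0.00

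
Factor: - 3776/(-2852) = 944/713= 2^4* 23^(-1)*31^( - 1)*59^1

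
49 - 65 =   -  16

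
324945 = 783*415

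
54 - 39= 15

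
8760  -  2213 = 6547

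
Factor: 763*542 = 2^1*7^1*109^1*271^1 = 413546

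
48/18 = 8/3  =  2.67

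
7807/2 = 3903 + 1/2  =  3903.50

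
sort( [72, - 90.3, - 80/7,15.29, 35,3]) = [ -90.3, - 80/7,3 , 15.29,35,72]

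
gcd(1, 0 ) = 1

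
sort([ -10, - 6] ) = [-10, - 6 ]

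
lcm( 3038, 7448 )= 230888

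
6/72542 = 3/36271= 0.00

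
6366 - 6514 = -148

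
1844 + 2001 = 3845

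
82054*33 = 2707782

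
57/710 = 57/710 =0.08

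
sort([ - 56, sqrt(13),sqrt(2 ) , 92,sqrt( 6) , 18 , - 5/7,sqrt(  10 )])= [ - 56, -5/7, sqrt( 2),sqrt(6),  sqrt( 10 ), sqrt( 13), 18, 92]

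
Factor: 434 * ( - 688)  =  - 2^5*7^1*31^1*43^1 = - 298592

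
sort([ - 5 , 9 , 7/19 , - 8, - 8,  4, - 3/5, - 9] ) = [ - 9,- 8,- 8, - 5, -3/5,7/19,4,9] 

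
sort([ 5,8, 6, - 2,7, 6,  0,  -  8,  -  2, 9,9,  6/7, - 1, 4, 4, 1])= [-8, - 2, - 2 , - 1, 0,6/7 , 1, 4, 4, 5, 6, 6,7, 8,  9, 9]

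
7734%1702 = 926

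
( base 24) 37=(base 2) 1001111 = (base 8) 117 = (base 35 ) 29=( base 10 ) 79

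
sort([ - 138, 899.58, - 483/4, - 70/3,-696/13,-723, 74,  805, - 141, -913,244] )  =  [ - 913, - 723, - 141, - 138,- 483/4, - 696/13, - 70/3 , 74, 244, 805, 899.58]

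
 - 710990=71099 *( - 10)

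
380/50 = 7 + 3/5 = 7.60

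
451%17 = 9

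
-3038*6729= - 20442702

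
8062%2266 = 1264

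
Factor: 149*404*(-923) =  - 55560908 = -  2^2*13^1*71^1*101^1*149^1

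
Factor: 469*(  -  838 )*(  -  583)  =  2^1 *7^1 * 11^1*53^1*67^1* 419^1 = 229131826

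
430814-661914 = -231100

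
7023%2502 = 2019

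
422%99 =26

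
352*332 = 116864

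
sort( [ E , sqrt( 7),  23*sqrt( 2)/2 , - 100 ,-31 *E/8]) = [- 100, - 31 * E/8,sqrt( 7), E,23*sqrt( 2)/2]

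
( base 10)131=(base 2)10000011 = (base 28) 4J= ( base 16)83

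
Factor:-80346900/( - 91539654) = 2^1*5^2*223^1*1201^1*15256609^(-1) = 13391150/15256609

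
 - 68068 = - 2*34034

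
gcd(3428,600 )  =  4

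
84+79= 163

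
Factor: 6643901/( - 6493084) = - 2^( - 2) * 11^1*13^(-1 ) * 19^1 * 23^(-1)*61^( - 1) *83^1*89^(-1) * 383^1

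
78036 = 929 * 84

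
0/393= 0=0.00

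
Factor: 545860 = 2^2  *5^1* 7^2*557^1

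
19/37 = 19/37  =  0.51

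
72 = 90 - 18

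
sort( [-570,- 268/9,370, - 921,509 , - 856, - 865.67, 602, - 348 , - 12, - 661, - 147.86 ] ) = [ - 921, - 865.67,- 856, - 661, - 570, - 348, - 147.86, - 268/9, - 12,370,  509,602]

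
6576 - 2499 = 4077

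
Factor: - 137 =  - 137^1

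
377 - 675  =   - 298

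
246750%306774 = 246750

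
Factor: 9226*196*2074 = 3750405904 =2^4*7^3*17^1*61^1*659^1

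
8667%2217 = 2016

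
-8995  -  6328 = -15323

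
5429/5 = 5429/5= 1085.80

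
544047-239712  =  304335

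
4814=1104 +3710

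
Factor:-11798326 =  - 2^1*5899163^1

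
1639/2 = 819+1/2 = 819.50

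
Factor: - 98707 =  - 7^1*59^1*239^1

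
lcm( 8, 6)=24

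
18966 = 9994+8972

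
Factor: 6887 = 71^1*97^1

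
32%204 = 32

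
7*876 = 6132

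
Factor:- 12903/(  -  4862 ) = 2^( - 1)*3^1*13^( - 1)*23^1 = 69/26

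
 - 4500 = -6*750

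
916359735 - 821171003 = 95188732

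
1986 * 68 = 135048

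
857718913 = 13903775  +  843815138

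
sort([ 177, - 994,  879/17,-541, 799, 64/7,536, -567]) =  [ - 994, - 567,-541,64/7, 879/17, 177 , 536, 799 ] 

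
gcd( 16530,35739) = 57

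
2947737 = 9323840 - 6376103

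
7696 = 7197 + 499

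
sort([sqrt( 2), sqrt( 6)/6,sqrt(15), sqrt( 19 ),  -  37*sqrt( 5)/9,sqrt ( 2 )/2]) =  [  -  37* sqrt( 5) /9, sqrt( 6 )/6,sqrt( 2)/2, sqrt( 2), sqrt( 15), sqrt(19)]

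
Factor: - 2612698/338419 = - 2^1* 11^1 * 17^( -2)*103^1* 1153^1*1171^( - 1 )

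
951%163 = 136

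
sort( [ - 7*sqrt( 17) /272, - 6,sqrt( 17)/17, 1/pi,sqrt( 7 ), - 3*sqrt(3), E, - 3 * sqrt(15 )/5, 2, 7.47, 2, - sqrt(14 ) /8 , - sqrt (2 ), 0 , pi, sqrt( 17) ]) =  [-6 ,-3*sqrt(3 ), - 3*sqrt(15)/5, - sqrt(2), - sqrt (14)/8, - 7 * sqrt(17) /272, 0,  sqrt( 17 ) /17,1/pi, 2, 2,sqrt( 7), E, pi,sqrt(17), 7.47]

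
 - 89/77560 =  - 1 + 77471/77560 = - 0.00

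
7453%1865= 1858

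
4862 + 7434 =12296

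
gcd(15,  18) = 3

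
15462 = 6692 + 8770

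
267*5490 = 1465830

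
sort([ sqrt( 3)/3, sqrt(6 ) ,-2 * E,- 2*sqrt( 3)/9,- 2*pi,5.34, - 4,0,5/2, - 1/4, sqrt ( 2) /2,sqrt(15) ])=[ - 2*  pi, -2 * E,-4,-2*sqrt( 3 )/9,-1/4,0,sqrt( 3 )/3, sqrt( 2)/2, sqrt( 6), 5/2 , sqrt( 15),  5.34]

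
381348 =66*5778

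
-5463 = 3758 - 9221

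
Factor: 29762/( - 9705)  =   - 46/15 =- 2^1*3^(-1 ) * 5^( - 1) * 23^1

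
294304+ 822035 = 1116339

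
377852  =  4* 94463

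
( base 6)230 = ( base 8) 132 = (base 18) 50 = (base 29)33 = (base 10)90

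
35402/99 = 357 + 59/99 = 357.60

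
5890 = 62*95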